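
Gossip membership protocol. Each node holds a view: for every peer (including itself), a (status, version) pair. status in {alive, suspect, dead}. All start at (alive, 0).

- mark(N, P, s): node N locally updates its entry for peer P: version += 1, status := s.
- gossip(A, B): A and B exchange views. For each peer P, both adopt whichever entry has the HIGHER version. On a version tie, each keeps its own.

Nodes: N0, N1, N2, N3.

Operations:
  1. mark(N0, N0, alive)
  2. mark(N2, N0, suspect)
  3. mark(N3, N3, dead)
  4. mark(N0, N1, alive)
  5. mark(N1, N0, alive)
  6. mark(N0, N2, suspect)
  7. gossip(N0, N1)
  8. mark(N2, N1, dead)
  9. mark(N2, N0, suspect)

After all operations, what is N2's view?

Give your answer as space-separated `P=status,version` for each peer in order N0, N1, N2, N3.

Answer: N0=suspect,2 N1=dead,1 N2=alive,0 N3=alive,0

Derivation:
Op 1: N0 marks N0=alive -> (alive,v1)
Op 2: N2 marks N0=suspect -> (suspect,v1)
Op 3: N3 marks N3=dead -> (dead,v1)
Op 4: N0 marks N1=alive -> (alive,v1)
Op 5: N1 marks N0=alive -> (alive,v1)
Op 6: N0 marks N2=suspect -> (suspect,v1)
Op 7: gossip N0<->N1 -> N0.N0=(alive,v1) N0.N1=(alive,v1) N0.N2=(suspect,v1) N0.N3=(alive,v0) | N1.N0=(alive,v1) N1.N1=(alive,v1) N1.N2=(suspect,v1) N1.N3=(alive,v0)
Op 8: N2 marks N1=dead -> (dead,v1)
Op 9: N2 marks N0=suspect -> (suspect,v2)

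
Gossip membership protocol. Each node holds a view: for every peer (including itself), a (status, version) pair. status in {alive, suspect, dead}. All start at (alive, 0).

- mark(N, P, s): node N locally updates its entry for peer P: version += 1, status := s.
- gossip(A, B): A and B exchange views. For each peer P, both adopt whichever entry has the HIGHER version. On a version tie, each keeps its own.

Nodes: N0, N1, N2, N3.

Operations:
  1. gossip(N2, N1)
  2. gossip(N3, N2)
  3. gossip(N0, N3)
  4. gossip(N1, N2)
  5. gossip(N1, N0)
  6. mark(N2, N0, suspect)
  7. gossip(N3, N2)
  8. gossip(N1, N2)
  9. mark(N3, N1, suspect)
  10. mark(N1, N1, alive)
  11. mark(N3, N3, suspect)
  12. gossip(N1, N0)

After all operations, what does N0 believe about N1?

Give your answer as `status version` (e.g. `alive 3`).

Op 1: gossip N2<->N1 -> N2.N0=(alive,v0) N2.N1=(alive,v0) N2.N2=(alive,v0) N2.N3=(alive,v0) | N1.N0=(alive,v0) N1.N1=(alive,v0) N1.N2=(alive,v0) N1.N3=(alive,v0)
Op 2: gossip N3<->N2 -> N3.N0=(alive,v0) N3.N1=(alive,v0) N3.N2=(alive,v0) N3.N3=(alive,v0) | N2.N0=(alive,v0) N2.N1=(alive,v0) N2.N2=(alive,v0) N2.N3=(alive,v0)
Op 3: gossip N0<->N3 -> N0.N0=(alive,v0) N0.N1=(alive,v0) N0.N2=(alive,v0) N0.N3=(alive,v0) | N3.N0=(alive,v0) N3.N1=(alive,v0) N3.N2=(alive,v0) N3.N3=(alive,v0)
Op 4: gossip N1<->N2 -> N1.N0=(alive,v0) N1.N1=(alive,v0) N1.N2=(alive,v0) N1.N3=(alive,v0) | N2.N0=(alive,v0) N2.N1=(alive,v0) N2.N2=(alive,v0) N2.N3=(alive,v0)
Op 5: gossip N1<->N0 -> N1.N0=(alive,v0) N1.N1=(alive,v0) N1.N2=(alive,v0) N1.N3=(alive,v0) | N0.N0=(alive,v0) N0.N1=(alive,v0) N0.N2=(alive,v0) N0.N3=(alive,v0)
Op 6: N2 marks N0=suspect -> (suspect,v1)
Op 7: gossip N3<->N2 -> N3.N0=(suspect,v1) N3.N1=(alive,v0) N3.N2=(alive,v0) N3.N3=(alive,v0) | N2.N0=(suspect,v1) N2.N1=(alive,v0) N2.N2=(alive,v0) N2.N3=(alive,v0)
Op 8: gossip N1<->N2 -> N1.N0=(suspect,v1) N1.N1=(alive,v0) N1.N2=(alive,v0) N1.N3=(alive,v0) | N2.N0=(suspect,v1) N2.N1=(alive,v0) N2.N2=(alive,v0) N2.N3=(alive,v0)
Op 9: N3 marks N1=suspect -> (suspect,v1)
Op 10: N1 marks N1=alive -> (alive,v1)
Op 11: N3 marks N3=suspect -> (suspect,v1)
Op 12: gossip N1<->N0 -> N1.N0=(suspect,v1) N1.N1=(alive,v1) N1.N2=(alive,v0) N1.N3=(alive,v0) | N0.N0=(suspect,v1) N0.N1=(alive,v1) N0.N2=(alive,v0) N0.N3=(alive,v0)

Answer: alive 1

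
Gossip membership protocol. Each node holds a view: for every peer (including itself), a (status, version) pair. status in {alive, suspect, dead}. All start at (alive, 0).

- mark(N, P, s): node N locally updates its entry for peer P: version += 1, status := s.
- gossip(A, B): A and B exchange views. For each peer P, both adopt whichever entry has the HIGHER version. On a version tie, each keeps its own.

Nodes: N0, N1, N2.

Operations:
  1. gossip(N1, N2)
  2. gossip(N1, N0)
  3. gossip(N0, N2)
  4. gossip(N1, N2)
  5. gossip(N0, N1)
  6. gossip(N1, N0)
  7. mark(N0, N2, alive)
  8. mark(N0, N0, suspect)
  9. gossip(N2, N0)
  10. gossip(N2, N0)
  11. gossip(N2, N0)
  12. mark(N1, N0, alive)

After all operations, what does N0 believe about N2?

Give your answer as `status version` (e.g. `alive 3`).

Answer: alive 1

Derivation:
Op 1: gossip N1<->N2 -> N1.N0=(alive,v0) N1.N1=(alive,v0) N1.N2=(alive,v0) | N2.N0=(alive,v0) N2.N1=(alive,v0) N2.N2=(alive,v0)
Op 2: gossip N1<->N0 -> N1.N0=(alive,v0) N1.N1=(alive,v0) N1.N2=(alive,v0) | N0.N0=(alive,v0) N0.N1=(alive,v0) N0.N2=(alive,v0)
Op 3: gossip N0<->N2 -> N0.N0=(alive,v0) N0.N1=(alive,v0) N0.N2=(alive,v0) | N2.N0=(alive,v0) N2.N1=(alive,v0) N2.N2=(alive,v0)
Op 4: gossip N1<->N2 -> N1.N0=(alive,v0) N1.N1=(alive,v0) N1.N2=(alive,v0) | N2.N0=(alive,v0) N2.N1=(alive,v0) N2.N2=(alive,v0)
Op 5: gossip N0<->N1 -> N0.N0=(alive,v0) N0.N1=(alive,v0) N0.N2=(alive,v0) | N1.N0=(alive,v0) N1.N1=(alive,v0) N1.N2=(alive,v0)
Op 6: gossip N1<->N0 -> N1.N0=(alive,v0) N1.N1=(alive,v0) N1.N2=(alive,v0) | N0.N0=(alive,v0) N0.N1=(alive,v0) N0.N2=(alive,v0)
Op 7: N0 marks N2=alive -> (alive,v1)
Op 8: N0 marks N0=suspect -> (suspect,v1)
Op 9: gossip N2<->N0 -> N2.N0=(suspect,v1) N2.N1=(alive,v0) N2.N2=(alive,v1) | N0.N0=(suspect,v1) N0.N1=(alive,v0) N0.N2=(alive,v1)
Op 10: gossip N2<->N0 -> N2.N0=(suspect,v1) N2.N1=(alive,v0) N2.N2=(alive,v1) | N0.N0=(suspect,v1) N0.N1=(alive,v0) N0.N2=(alive,v1)
Op 11: gossip N2<->N0 -> N2.N0=(suspect,v1) N2.N1=(alive,v0) N2.N2=(alive,v1) | N0.N0=(suspect,v1) N0.N1=(alive,v0) N0.N2=(alive,v1)
Op 12: N1 marks N0=alive -> (alive,v1)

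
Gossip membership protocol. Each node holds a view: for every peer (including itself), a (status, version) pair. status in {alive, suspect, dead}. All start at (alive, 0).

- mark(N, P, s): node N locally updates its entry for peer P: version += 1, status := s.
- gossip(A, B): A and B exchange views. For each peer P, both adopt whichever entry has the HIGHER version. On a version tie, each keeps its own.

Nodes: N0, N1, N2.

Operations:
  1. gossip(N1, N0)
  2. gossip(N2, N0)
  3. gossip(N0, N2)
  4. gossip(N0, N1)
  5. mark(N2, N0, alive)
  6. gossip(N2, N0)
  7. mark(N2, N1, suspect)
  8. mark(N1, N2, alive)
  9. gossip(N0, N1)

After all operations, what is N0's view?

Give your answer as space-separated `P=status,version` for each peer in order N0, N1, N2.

Answer: N0=alive,1 N1=alive,0 N2=alive,1

Derivation:
Op 1: gossip N1<->N0 -> N1.N0=(alive,v0) N1.N1=(alive,v0) N1.N2=(alive,v0) | N0.N0=(alive,v0) N0.N1=(alive,v0) N0.N2=(alive,v0)
Op 2: gossip N2<->N0 -> N2.N0=(alive,v0) N2.N1=(alive,v0) N2.N2=(alive,v0) | N0.N0=(alive,v0) N0.N1=(alive,v0) N0.N2=(alive,v0)
Op 3: gossip N0<->N2 -> N0.N0=(alive,v0) N0.N1=(alive,v0) N0.N2=(alive,v0) | N2.N0=(alive,v0) N2.N1=(alive,v0) N2.N2=(alive,v0)
Op 4: gossip N0<->N1 -> N0.N0=(alive,v0) N0.N1=(alive,v0) N0.N2=(alive,v0) | N1.N0=(alive,v0) N1.N1=(alive,v0) N1.N2=(alive,v0)
Op 5: N2 marks N0=alive -> (alive,v1)
Op 6: gossip N2<->N0 -> N2.N0=(alive,v1) N2.N1=(alive,v0) N2.N2=(alive,v0) | N0.N0=(alive,v1) N0.N1=(alive,v0) N0.N2=(alive,v0)
Op 7: N2 marks N1=suspect -> (suspect,v1)
Op 8: N1 marks N2=alive -> (alive,v1)
Op 9: gossip N0<->N1 -> N0.N0=(alive,v1) N0.N1=(alive,v0) N0.N2=(alive,v1) | N1.N0=(alive,v1) N1.N1=(alive,v0) N1.N2=(alive,v1)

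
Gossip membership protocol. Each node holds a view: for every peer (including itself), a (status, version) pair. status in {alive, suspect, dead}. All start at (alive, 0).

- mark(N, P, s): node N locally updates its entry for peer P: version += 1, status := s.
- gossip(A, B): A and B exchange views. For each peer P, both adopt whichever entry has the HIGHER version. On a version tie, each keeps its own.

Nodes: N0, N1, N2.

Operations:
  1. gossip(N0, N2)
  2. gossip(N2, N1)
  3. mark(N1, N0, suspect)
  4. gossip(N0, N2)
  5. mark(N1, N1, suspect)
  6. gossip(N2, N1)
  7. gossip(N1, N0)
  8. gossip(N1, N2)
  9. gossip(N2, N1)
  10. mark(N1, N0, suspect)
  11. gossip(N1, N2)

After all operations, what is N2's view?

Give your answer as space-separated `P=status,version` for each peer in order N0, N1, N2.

Answer: N0=suspect,2 N1=suspect,1 N2=alive,0

Derivation:
Op 1: gossip N0<->N2 -> N0.N0=(alive,v0) N0.N1=(alive,v0) N0.N2=(alive,v0) | N2.N0=(alive,v0) N2.N1=(alive,v0) N2.N2=(alive,v0)
Op 2: gossip N2<->N1 -> N2.N0=(alive,v0) N2.N1=(alive,v0) N2.N2=(alive,v0) | N1.N0=(alive,v0) N1.N1=(alive,v0) N1.N2=(alive,v0)
Op 3: N1 marks N0=suspect -> (suspect,v1)
Op 4: gossip N0<->N2 -> N0.N0=(alive,v0) N0.N1=(alive,v0) N0.N2=(alive,v0) | N2.N0=(alive,v0) N2.N1=(alive,v0) N2.N2=(alive,v0)
Op 5: N1 marks N1=suspect -> (suspect,v1)
Op 6: gossip N2<->N1 -> N2.N0=(suspect,v1) N2.N1=(suspect,v1) N2.N2=(alive,v0) | N1.N0=(suspect,v1) N1.N1=(suspect,v1) N1.N2=(alive,v0)
Op 7: gossip N1<->N0 -> N1.N0=(suspect,v1) N1.N1=(suspect,v1) N1.N2=(alive,v0) | N0.N0=(suspect,v1) N0.N1=(suspect,v1) N0.N2=(alive,v0)
Op 8: gossip N1<->N2 -> N1.N0=(suspect,v1) N1.N1=(suspect,v1) N1.N2=(alive,v0) | N2.N0=(suspect,v1) N2.N1=(suspect,v1) N2.N2=(alive,v0)
Op 9: gossip N2<->N1 -> N2.N0=(suspect,v1) N2.N1=(suspect,v1) N2.N2=(alive,v0) | N1.N0=(suspect,v1) N1.N1=(suspect,v1) N1.N2=(alive,v0)
Op 10: N1 marks N0=suspect -> (suspect,v2)
Op 11: gossip N1<->N2 -> N1.N0=(suspect,v2) N1.N1=(suspect,v1) N1.N2=(alive,v0) | N2.N0=(suspect,v2) N2.N1=(suspect,v1) N2.N2=(alive,v0)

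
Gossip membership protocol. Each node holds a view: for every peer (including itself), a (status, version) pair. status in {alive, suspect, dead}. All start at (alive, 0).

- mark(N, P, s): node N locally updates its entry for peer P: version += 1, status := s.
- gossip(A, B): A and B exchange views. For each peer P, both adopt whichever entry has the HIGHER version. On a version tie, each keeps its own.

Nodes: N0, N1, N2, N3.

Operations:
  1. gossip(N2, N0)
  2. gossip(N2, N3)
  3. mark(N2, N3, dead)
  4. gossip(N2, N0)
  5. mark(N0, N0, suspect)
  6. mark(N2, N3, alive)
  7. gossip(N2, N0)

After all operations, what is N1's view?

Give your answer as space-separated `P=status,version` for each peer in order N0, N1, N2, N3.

Op 1: gossip N2<->N0 -> N2.N0=(alive,v0) N2.N1=(alive,v0) N2.N2=(alive,v0) N2.N3=(alive,v0) | N0.N0=(alive,v0) N0.N1=(alive,v0) N0.N2=(alive,v0) N0.N3=(alive,v0)
Op 2: gossip N2<->N3 -> N2.N0=(alive,v0) N2.N1=(alive,v0) N2.N2=(alive,v0) N2.N3=(alive,v0) | N3.N0=(alive,v0) N3.N1=(alive,v0) N3.N2=(alive,v0) N3.N3=(alive,v0)
Op 3: N2 marks N3=dead -> (dead,v1)
Op 4: gossip N2<->N0 -> N2.N0=(alive,v0) N2.N1=(alive,v0) N2.N2=(alive,v0) N2.N3=(dead,v1) | N0.N0=(alive,v0) N0.N1=(alive,v0) N0.N2=(alive,v0) N0.N3=(dead,v1)
Op 5: N0 marks N0=suspect -> (suspect,v1)
Op 6: N2 marks N3=alive -> (alive,v2)
Op 7: gossip N2<->N0 -> N2.N0=(suspect,v1) N2.N1=(alive,v0) N2.N2=(alive,v0) N2.N3=(alive,v2) | N0.N0=(suspect,v1) N0.N1=(alive,v0) N0.N2=(alive,v0) N0.N3=(alive,v2)

Answer: N0=alive,0 N1=alive,0 N2=alive,0 N3=alive,0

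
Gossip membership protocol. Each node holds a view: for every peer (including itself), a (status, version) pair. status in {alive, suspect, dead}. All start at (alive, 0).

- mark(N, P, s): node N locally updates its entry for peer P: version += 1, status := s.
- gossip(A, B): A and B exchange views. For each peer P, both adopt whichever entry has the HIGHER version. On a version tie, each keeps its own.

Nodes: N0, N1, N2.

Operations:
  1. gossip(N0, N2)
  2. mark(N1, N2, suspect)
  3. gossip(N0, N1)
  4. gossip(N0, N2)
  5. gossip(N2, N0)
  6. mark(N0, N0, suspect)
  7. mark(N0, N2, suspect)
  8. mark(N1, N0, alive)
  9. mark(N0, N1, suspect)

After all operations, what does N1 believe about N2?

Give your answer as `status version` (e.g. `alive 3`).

Op 1: gossip N0<->N2 -> N0.N0=(alive,v0) N0.N1=(alive,v0) N0.N2=(alive,v0) | N2.N0=(alive,v0) N2.N1=(alive,v0) N2.N2=(alive,v0)
Op 2: N1 marks N2=suspect -> (suspect,v1)
Op 3: gossip N0<->N1 -> N0.N0=(alive,v0) N0.N1=(alive,v0) N0.N2=(suspect,v1) | N1.N0=(alive,v0) N1.N1=(alive,v0) N1.N2=(suspect,v1)
Op 4: gossip N0<->N2 -> N0.N0=(alive,v0) N0.N1=(alive,v0) N0.N2=(suspect,v1) | N2.N0=(alive,v0) N2.N1=(alive,v0) N2.N2=(suspect,v1)
Op 5: gossip N2<->N0 -> N2.N0=(alive,v0) N2.N1=(alive,v0) N2.N2=(suspect,v1) | N0.N0=(alive,v0) N0.N1=(alive,v0) N0.N2=(suspect,v1)
Op 6: N0 marks N0=suspect -> (suspect,v1)
Op 7: N0 marks N2=suspect -> (suspect,v2)
Op 8: N1 marks N0=alive -> (alive,v1)
Op 9: N0 marks N1=suspect -> (suspect,v1)

Answer: suspect 1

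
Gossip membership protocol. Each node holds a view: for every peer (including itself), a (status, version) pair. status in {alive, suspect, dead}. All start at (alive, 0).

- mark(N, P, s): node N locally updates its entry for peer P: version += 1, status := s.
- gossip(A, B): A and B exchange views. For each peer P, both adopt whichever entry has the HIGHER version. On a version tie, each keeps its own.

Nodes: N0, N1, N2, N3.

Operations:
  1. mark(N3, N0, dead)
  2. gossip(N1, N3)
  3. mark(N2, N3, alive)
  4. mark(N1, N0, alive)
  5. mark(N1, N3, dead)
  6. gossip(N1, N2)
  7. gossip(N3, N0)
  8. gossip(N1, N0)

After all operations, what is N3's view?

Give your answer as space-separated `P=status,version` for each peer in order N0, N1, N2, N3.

Answer: N0=dead,1 N1=alive,0 N2=alive,0 N3=alive,0

Derivation:
Op 1: N3 marks N0=dead -> (dead,v1)
Op 2: gossip N1<->N3 -> N1.N0=(dead,v1) N1.N1=(alive,v0) N1.N2=(alive,v0) N1.N3=(alive,v0) | N3.N0=(dead,v1) N3.N1=(alive,v0) N3.N2=(alive,v0) N3.N3=(alive,v0)
Op 3: N2 marks N3=alive -> (alive,v1)
Op 4: N1 marks N0=alive -> (alive,v2)
Op 5: N1 marks N3=dead -> (dead,v1)
Op 6: gossip N1<->N2 -> N1.N0=(alive,v2) N1.N1=(alive,v0) N1.N2=(alive,v0) N1.N3=(dead,v1) | N2.N0=(alive,v2) N2.N1=(alive,v0) N2.N2=(alive,v0) N2.N3=(alive,v1)
Op 7: gossip N3<->N0 -> N3.N0=(dead,v1) N3.N1=(alive,v0) N3.N2=(alive,v0) N3.N3=(alive,v0) | N0.N0=(dead,v1) N0.N1=(alive,v0) N0.N2=(alive,v0) N0.N3=(alive,v0)
Op 8: gossip N1<->N0 -> N1.N0=(alive,v2) N1.N1=(alive,v0) N1.N2=(alive,v0) N1.N3=(dead,v1) | N0.N0=(alive,v2) N0.N1=(alive,v0) N0.N2=(alive,v0) N0.N3=(dead,v1)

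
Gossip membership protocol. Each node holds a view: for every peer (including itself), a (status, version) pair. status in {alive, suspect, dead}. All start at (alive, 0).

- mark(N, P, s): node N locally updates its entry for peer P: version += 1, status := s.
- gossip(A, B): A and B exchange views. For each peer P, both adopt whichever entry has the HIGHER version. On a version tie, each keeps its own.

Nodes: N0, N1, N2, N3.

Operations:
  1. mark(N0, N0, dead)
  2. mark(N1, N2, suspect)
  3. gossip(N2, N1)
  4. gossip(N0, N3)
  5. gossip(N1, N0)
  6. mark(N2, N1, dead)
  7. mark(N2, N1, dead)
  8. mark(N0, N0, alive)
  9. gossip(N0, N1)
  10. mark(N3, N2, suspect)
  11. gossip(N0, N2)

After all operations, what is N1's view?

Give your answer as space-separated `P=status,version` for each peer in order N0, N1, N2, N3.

Op 1: N0 marks N0=dead -> (dead,v1)
Op 2: N1 marks N2=suspect -> (suspect,v1)
Op 3: gossip N2<->N1 -> N2.N0=(alive,v0) N2.N1=(alive,v0) N2.N2=(suspect,v1) N2.N3=(alive,v0) | N1.N0=(alive,v0) N1.N1=(alive,v0) N1.N2=(suspect,v1) N1.N3=(alive,v0)
Op 4: gossip N0<->N3 -> N0.N0=(dead,v1) N0.N1=(alive,v0) N0.N2=(alive,v0) N0.N3=(alive,v0) | N3.N0=(dead,v1) N3.N1=(alive,v0) N3.N2=(alive,v0) N3.N3=(alive,v0)
Op 5: gossip N1<->N0 -> N1.N0=(dead,v1) N1.N1=(alive,v0) N1.N2=(suspect,v1) N1.N3=(alive,v0) | N0.N0=(dead,v1) N0.N1=(alive,v0) N0.N2=(suspect,v1) N0.N3=(alive,v0)
Op 6: N2 marks N1=dead -> (dead,v1)
Op 7: N2 marks N1=dead -> (dead,v2)
Op 8: N0 marks N0=alive -> (alive,v2)
Op 9: gossip N0<->N1 -> N0.N0=(alive,v2) N0.N1=(alive,v0) N0.N2=(suspect,v1) N0.N3=(alive,v0) | N1.N0=(alive,v2) N1.N1=(alive,v0) N1.N2=(suspect,v1) N1.N3=(alive,v0)
Op 10: N3 marks N2=suspect -> (suspect,v1)
Op 11: gossip N0<->N2 -> N0.N0=(alive,v2) N0.N1=(dead,v2) N0.N2=(suspect,v1) N0.N3=(alive,v0) | N2.N0=(alive,v2) N2.N1=(dead,v2) N2.N2=(suspect,v1) N2.N3=(alive,v0)

Answer: N0=alive,2 N1=alive,0 N2=suspect,1 N3=alive,0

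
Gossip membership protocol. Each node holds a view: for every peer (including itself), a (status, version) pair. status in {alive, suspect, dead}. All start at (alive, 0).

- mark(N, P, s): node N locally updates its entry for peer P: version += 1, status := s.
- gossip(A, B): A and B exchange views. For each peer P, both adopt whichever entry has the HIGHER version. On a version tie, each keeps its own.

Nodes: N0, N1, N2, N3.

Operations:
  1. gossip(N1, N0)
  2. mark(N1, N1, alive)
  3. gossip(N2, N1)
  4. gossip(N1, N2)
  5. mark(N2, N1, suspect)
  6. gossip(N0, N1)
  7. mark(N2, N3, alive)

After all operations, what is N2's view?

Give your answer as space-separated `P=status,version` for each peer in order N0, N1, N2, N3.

Answer: N0=alive,0 N1=suspect,2 N2=alive,0 N3=alive,1

Derivation:
Op 1: gossip N1<->N0 -> N1.N0=(alive,v0) N1.N1=(alive,v0) N1.N2=(alive,v0) N1.N3=(alive,v0) | N0.N0=(alive,v0) N0.N1=(alive,v0) N0.N2=(alive,v0) N0.N3=(alive,v0)
Op 2: N1 marks N1=alive -> (alive,v1)
Op 3: gossip N2<->N1 -> N2.N0=(alive,v0) N2.N1=(alive,v1) N2.N2=(alive,v0) N2.N3=(alive,v0) | N1.N0=(alive,v0) N1.N1=(alive,v1) N1.N2=(alive,v0) N1.N3=(alive,v0)
Op 4: gossip N1<->N2 -> N1.N0=(alive,v0) N1.N1=(alive,v1) N1.N2=(alive,v0) N1.N3=(alive,v0) | N2.N0=(alive,v0) N2.N1=(alive,v1) N2.N2=(alive,v0) N2.N3=(alive,v0)
Op 5: N2 marks N1=suspect -> (suspect,v2)
Op 6: gossip N0<->N1 -> N0.N0=(alive,v0) N0.N1=(alive,v1) N0.N2=(alive,v0) N0.N3=(alive,v0) | N1.N0=(alive,v0) N1.N1=(alive,v1) N1.N2=(alive,v0) N1.N3=(alive,v0)
Op 7: N2 marks N3=alive -> (alive,v1)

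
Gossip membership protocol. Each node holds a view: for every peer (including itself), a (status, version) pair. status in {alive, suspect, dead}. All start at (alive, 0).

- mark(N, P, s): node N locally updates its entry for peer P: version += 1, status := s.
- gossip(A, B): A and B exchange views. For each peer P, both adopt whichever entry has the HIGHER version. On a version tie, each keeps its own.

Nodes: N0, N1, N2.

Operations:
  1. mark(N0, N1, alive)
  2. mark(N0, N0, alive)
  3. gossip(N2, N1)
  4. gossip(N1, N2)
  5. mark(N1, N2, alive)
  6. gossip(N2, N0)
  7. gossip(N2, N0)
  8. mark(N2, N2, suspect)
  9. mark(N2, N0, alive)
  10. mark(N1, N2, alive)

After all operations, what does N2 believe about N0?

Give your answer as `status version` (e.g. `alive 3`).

Op 1: N0 marks N1=alive -> (alive,v1)
Op 2: N0 marks N0=alive -> (alive,v1)
Op 3: gossip N2<->N1 -> N2.N0=(alive,v0) N2.N1=(alive,v0) N2.N2=(alive,v0) | N1.N0=(alive,v0) N1.N1=(alive,v0) N1.N2=(alive,v0)
Op 4: gossip N1<->N2 -> N1.N0=(alive,v0) N1.N1=(alive,v0) N1.N2=(alive,v0) | N2.N0=(alive,v0) N2.N1=(alive,v0) N2.N2=(alive,v0)
Op 5: N1 marks N2=alive -> (alive,v1)
Op 6: gossip N2<->N0 -> N2.N0=(alive,v1) N2.N1=(alive,v1) N2.N2=(alive,v0) | N0.N0=(alive,v1) N0.N1=(alive,v1) N0.N2=(alive,v0)
Op 7: gossip N2<->N0 -> N2.N0=(alive,v1) N2.N1=(alive,v1) N2.N2=(alive,v0) | N0.N0=(alive,v1) N0.N1=(alive,v1) N0.N2=(alive,v0)
Op 8: N2 marks N2=suspect -> (suspect,v1)
Op 9: N2 marks N0=alive -> (alive,v2)
Op 10: N1 marks N2=alive -> (alive,v2)

Answer: alive 2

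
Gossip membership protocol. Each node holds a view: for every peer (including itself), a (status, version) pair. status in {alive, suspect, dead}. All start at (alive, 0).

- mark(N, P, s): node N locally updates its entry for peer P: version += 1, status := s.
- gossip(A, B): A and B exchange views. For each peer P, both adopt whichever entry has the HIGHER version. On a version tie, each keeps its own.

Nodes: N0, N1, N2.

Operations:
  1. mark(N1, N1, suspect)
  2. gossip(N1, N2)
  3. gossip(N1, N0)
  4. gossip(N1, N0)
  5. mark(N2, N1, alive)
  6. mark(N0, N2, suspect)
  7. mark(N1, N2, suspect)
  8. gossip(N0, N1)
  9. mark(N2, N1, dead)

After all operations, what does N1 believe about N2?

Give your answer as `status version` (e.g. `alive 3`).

Op 1: N1 marks N1=suspect -> (suspect,v1)
Op 2: gossip N1<->N2 -> N1.N0=(alive,v0) N1.N1=(suspect,v1) N1.N2=(alive,v0) | N2.N0=(alive,v0) N2.N1=(suspect,v1) N2.N2=(alive,v0)
Op 3: gossip N1<->N0 -> N1.N0=(alive,v0) N1.N1=(suspect,v1) N1.N2=(alive,v0) | N0.N0=(alive,v0) N0.N1=(suspect,v1) N0.N2=(alive,v0)
Op 4: gossip N1<->N0 -> N1.N0=(alive,v0) N1.N1=(suspect,v1) N1.N2=(alive,v0) | N0.N0=(alive,v0) N0.N1=(suspect,v1) N0.N2=(alive,v0)
Op 5: N2 marks N1=alive -> (alive,v2)
Op 6: N0 marks N2=suspect -> (suspect,v1)
Op 7: N1 marks N2=suspect -> (suspect,v1)
Op 8: gossip N0<->N1 -> N0.N0=(alive,v0) N0.N1=(suspect,v1) N0.N2=(suspect,v1) | N1.N0=(alive,v0) N1.N1=(suspect,v1) N1.N2=(suspect,v1)
Op 9: N2 marks N1=dead -> (dead,v3)

Answer: suspect 1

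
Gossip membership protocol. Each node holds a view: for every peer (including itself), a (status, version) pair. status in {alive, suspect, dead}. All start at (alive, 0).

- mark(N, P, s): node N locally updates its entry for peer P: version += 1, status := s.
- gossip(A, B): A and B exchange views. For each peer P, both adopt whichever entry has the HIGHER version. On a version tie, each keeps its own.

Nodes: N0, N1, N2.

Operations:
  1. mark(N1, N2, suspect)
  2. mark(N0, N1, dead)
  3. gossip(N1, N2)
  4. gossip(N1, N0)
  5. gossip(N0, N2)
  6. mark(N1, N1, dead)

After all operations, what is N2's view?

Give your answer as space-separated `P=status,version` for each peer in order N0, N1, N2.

Op 1: N1 marks N2=suspect -> (suspect,v1)
Op 2: N0 marks N1=dead -> (dead,v1)
Op 3: gossip N1<->N2 -> N1.N0=(alive,v0) N1.N1=(alive,v0) N1.N2=(suspect,v1) | N2.N0=(alive,v0) N2.N1=(alive,v0) N2.N2=(suspect,v1)
Op 4: gossip N1<->N0 -> N1.N0=(alive,v0) N1.N1=(dead,v1) N1.N2=(suspect,v1) | N0.N0=(alive,v0) N0.N1=(dead,v1) N0.N2=(suspect,v1)
Op 5: gossip N0<->N2 -> N0.N0=(alive,v0) N0.N1=(dead,v1) N0.N2=(suspect,v1) | N2.N0=(alive,v0) N2.N1=(dead,v1) N2.N2=(suspect,v1)
Op 6: N1 marks N1=dead -> (dead,v2)

Answer: N0=alive,0 N1=dead,1 N2=suspect,1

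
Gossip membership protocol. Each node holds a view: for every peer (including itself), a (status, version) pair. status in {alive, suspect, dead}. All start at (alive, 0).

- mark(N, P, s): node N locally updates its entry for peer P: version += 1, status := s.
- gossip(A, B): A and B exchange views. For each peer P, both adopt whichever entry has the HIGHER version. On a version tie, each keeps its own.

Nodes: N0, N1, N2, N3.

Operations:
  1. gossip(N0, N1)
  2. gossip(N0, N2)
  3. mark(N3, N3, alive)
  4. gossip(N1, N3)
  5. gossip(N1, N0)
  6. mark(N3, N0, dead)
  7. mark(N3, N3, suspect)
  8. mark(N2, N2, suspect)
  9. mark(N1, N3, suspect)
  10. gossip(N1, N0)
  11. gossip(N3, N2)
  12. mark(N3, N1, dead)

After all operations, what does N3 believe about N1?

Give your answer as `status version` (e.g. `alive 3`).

Op 1: gossip N0<->N1 -> N0.N0=(alive,v0) N0.N1=(alive,v0) N0.N2=(alive,v0) N0.N3=(alive,v0) | N1.N0=(alive,v0) N1.N1=(alive,v0) N1.N2=(alive,v0) N1.N3=(alive,v0)
Op 2: gossip N0<->N2 -> N0.N0=(alive,v0) N0.N1=(alive,v0) N0.N2=(alive,v0) N0.N3=(alive,v0) | N2.N0=(alive,v0) N2.N1=(alive,v0) N2.N2=(alive,v0) N2.N3=(alive,v0)
Op 3: N3 marks N3=alive -> (alive,v1)
Op 4: gossip N1<->N3 -> N1.N0=(alive,v0) N1.N1=(alive,v0) N1.N2=(alive,v0) N1.N3=(alive,v1) | N3.N0=(alive,v0) N3.N1=(alive,v0) N3.N2=(alive,v0) N3.N3=(alive,v1)
Op 5: gossip N1<->N0 -> N1.N0=(alive,v0) N1.N1=(alive,v0) N1.N2=(alive,v0) N1.N3=(alive,v1) | N0.N0=(alive,v0) N0.N1=(alive,v0) N0.N2=(alive,v0) N0.N3=(alive,v1)
Op 6: N3 marks N0=dead -> (dead,v1)
Op 7: N3 marks N3=suspect -> (suspect,v2)
Op 8: N2 marks N2=suspect -> (suspect,v1)
Op 9: N1 marks N3=suspect -> (suspect,v2)
Op 10: gossip N1<->N0 -> N1.N0=(alive,v0) N1.N1=(alive,v0) N1.N2=(alive,v0) N1.N3=(suspect,v2) | N0.N0=(alive,v0) N0.N1=(alive,v0) N0.N2=(alive,v0) N0.N3=(suspect,v2)
Op 11: gossip N3<->N2 -> N3.N0=(dead,v1) N3.N1=(alive,v0) N3.N2=(suspect,v1) N3.N3=(suspect,v2) | N2.N0=(dead,v1) N2.N1=(alive,v0) N2.N2=(suspect,v1) N2.N3=(suspect,v2)
Op 12: N3 marks N1=dead -> (dead,v1)

Answer: dead 1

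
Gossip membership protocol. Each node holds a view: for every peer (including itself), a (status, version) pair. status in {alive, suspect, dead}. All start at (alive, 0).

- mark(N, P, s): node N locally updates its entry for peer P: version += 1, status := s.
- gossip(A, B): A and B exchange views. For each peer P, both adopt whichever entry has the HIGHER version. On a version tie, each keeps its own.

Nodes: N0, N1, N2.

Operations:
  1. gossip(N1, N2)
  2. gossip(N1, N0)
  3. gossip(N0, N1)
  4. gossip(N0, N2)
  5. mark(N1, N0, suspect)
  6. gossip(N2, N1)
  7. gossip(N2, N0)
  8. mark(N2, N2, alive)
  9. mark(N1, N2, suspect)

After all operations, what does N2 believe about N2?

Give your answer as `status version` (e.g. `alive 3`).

Answer: alive 1

Derivation:
Op 1: gossip N1<->N2 -> N1.N0=(alive,v0) N1.N1=(alive,v0) N1.N2=(alive,v0) | N2.N0=(alive,v0) N2.N1=(alive,v0) N2.N2=(alive,v0)
Op 2: gossip N1<->N0 -> N1.N0=(alive,v0) N1.N1=(alive,v0) N1.N2=(alive,v0) | N0.N0=(alive,v0) N0.N1=(alive,v0) N0.N2=(alive,v0)
Op 3: gossip N0<->N1 -> N0.N0=(alive,v0) N0.N1=(alive,v0) N0.N2=(alive,v0) | N1.N0=(alive,v0) N1.N1=(alive,v0) N1.N2=(alive,v0)
Op 4: gossip N0<->N2 -> N0.N0=(alive,v0) N0.N1=(alive,v0) N0.N2=(alive,v0) | N2.N0=(alive,v0) N2.N1=(alive,v0) N2.N2=(alive,v0)
Op 5: N1 marks N0=suspect -> (suspect,v1)
Op 6: gossip N2<->N1 -> N2.N0=(suspect,v1) N2.N1=(alive,v0) N2.N2=(alive,v0) | N1.N0=(suspect,v1) N1.N1=(alive,v0) N1.N2=(alive,v0)
Op 7: gossip N2<->N0 -> N2.N0=(suspect,v1) N2.N1=(alive,v0) N2.N2=(alive,v0) | N0.N0=(suspect,v1) N0.N1=(alive,v0) N0.N2=(alive,v0)
Op 8: N2 marks N2=alive -> (alive,v1)
Op 9: N1 marks N2=suspect -> (suspect,v1)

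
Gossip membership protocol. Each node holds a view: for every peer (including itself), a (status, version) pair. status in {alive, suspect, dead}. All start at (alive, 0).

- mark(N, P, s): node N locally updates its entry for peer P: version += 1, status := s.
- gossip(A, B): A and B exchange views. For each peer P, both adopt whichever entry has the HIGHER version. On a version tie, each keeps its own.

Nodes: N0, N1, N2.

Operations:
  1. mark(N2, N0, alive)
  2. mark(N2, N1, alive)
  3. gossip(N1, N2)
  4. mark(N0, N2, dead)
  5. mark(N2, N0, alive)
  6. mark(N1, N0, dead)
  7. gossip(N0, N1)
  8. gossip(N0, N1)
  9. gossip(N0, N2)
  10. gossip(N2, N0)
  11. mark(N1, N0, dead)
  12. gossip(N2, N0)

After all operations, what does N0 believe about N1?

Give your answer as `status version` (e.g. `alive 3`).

Answer: alive 1

Derivation:
Op 1: N2 marks N0=alive -> (alive,v1)
Op 2: N2 marks N1=alive -> (alive,v1)
Op 3: gossip N1<->N2 -> N1.N0=(alive,v1) N1.N1=(alive,v1) N1.N2=(alive,v0) | N2.N0=(alive,v1) N2.N1=(alive,v1) N2.N2=(alive,v0)
Op 4: N0 marks N2=dead -> (dead,v1)
Op 5: N2 marks N0=alive -> (alive,v2)
Op 6: N1 marks N0=dead -> (dead,v2)
Op 7: gossip N0<->N1 -> N0.N0=(dead,v2) N0.N1=(alive,v1) N0.N2=(dead,v1) | N1.N0=(dead,v2) N1.N1=(alive,v1) N1.N2=(dead,v1)
Op 8: gossip N0<->N1 -> N0.N0=(dead,v2) N0.N1=(alive,v1) N0.N2=(dead,v1) | N1.N0=(dead,v2) N1.N1=(alive,v1) N1.N2=(dead,v1)
Op 9: gossip N0<->N2 -> N0.N0=(dead,v2) N0.N1=(alive,v1) N0.N2=(dead,v1) | N2.N0=(alive,v2) N2.N1=(alive,v1) N2.N2=(dead,v1)
Op 10: gossip N2<->N0 -> N2.N0=(alive,v2) N2.N1=(alive,v1) N2.N2=(dead,v1) | N0.N0=(dead,v2) N0.N1=(alive,v1) N0.N2=(dead,v1)
Op 11: N1 marks N0=dead -> (dead,v3)
Op 12: gossip N2<->N0 -> N2.N0=(alive,v2) N2.N1=(alive,v1) N2.N2=(dead,v1) | N0.N0=(dead,v2) N0.N1=(alive,v1) N0.N2=(dead,v1)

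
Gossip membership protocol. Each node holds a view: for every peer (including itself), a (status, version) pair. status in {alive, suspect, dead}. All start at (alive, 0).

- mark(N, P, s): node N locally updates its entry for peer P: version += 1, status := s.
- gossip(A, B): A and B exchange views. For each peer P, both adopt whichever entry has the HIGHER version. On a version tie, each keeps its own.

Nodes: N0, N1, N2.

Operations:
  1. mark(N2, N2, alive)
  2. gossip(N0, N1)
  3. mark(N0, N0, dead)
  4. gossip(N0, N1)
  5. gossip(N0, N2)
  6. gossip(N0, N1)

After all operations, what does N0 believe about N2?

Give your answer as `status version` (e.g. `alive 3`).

Answer: alive 1

Derivation:
Op 1: N2 marks N2=alive -> (alive,v1)
Op 2: gossip N0<->N1 -> N0.N0=(alive,v0) N0.N1=(alive,v0) N0.N2=(alive,v0) | N1.N0=(alive,v0) N1.N1=(alive,v0) N1.N2=(alive,v0)
Op 3: N0 marks N0=dead -> (dead,v1)
Op 4: gossip N0<->N1 -> N0.N0=(dead,v1) N0.N1=(alive,v0) N0.N2=(alive,v0) | N1.N0=(dead,v1) N1.N1=(alive,v0) N1.N2=(alive,v0)
Op 5: gossip N0<->N2 -> N0.N0=(dead,v1) N0.N1=(alive,v0) N0.N2=(alive,v1) | N2.N0=(dead,v1) N2.N1=(alive,v0) N2.N2=(alive,v1)
Op 6: gossip N0<->N1 -> N0.N0=(dead,v1) N0.N1=(alive,v0) N0.N2=(alive,v1) | N1.N0=(dead,v1) N1.N1=(alive,v0) N1.N2=(alive,v1)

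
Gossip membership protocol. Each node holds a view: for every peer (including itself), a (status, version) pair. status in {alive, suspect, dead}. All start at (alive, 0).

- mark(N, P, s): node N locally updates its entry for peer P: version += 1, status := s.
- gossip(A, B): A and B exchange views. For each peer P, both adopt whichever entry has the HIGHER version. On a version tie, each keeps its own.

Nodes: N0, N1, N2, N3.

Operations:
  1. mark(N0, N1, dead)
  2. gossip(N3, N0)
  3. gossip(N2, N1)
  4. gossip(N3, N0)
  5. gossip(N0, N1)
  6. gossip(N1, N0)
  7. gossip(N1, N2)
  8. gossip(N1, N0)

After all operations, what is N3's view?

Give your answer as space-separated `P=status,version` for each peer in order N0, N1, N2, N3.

Op 1: N0 marks N1=dead -> (dead,v1)
Op 2: gossip N3<->N0 -> N3.N0=(alive,v0) N3.N1=(dead,v1) N3.N2=(alive,v0) N3.N3=(alive,v0) | N0.N0=(alive,v0) N0.N1=(dead,v1) N0.N2=(alive,v0) N0.N3=(alive,v0)
Op 3: gossip N2<->N1 -> N2.N0=(alive,v0) N2.N1=(alive,v0) N2.N2=(alive,v0) N2.N3=(alive,v0) | N1.N0=(alive,v0) N1.N1=(alive,v0) N1.N2=(alive,v0) N1.N3=(alive,v0)
Op 4: gossip N3<->N0 -> N3.N0=(alive,v0) N3.N1=(dead,v1) N3.N2=(alive,v0) N3.N3=(alive,v0) | N0.N0=(alive,v0) N0.N1=(dead,v1) N0.N2=(alive,v0) N0.N3=(alive,v0)
Op 5: gossip N0<->N1 -> N0.N0=(alive,v0) N0.N1=(dead,v1) N0.N2=(alive,v0) N0.N3=(alive,v0) | N1.N0=(alive,v0) N1.N1=(dead,v1) N1.N2=(alive,v0) N1.N3=(alive,v0)
Op 6: gossip N1<->N0 -> N1.N0=(alive,v0) N1.N1=(dead,v1) N1.N2=(alive,v0) N1.N3=(alive,v0) | N0.N0=(alive,v0) N0.N1=(dead,v1) N0.N2=(alive,v0) N0.N3=(alive,v0)
Op 7: gossip N1<->N2 -> N1.N0=(alive,v0) N1.N1=(dead,v1) N1.N2=(alive,v0) N1.N3=(alive,v0) | N2.N0=(alive,v0) N2.N1=(dead,v1) N2.N2=(alive,v0) N2.N3=(alive,v0)
Op 8: gossip N1<->N0 -> N1.N0=(alive,v0) N1.N1=(dead,v1) N1.N2=(alive,v0) N1.N3=(alive,v0) | N0.N0=(alive,v0) N0.N1=(dead,v1) N0.N2=(alive,v0) N0.N3=(alive,v0)

Answer: N0=alive,0 N1=dead,1 N2=alive,0 N3=alive,0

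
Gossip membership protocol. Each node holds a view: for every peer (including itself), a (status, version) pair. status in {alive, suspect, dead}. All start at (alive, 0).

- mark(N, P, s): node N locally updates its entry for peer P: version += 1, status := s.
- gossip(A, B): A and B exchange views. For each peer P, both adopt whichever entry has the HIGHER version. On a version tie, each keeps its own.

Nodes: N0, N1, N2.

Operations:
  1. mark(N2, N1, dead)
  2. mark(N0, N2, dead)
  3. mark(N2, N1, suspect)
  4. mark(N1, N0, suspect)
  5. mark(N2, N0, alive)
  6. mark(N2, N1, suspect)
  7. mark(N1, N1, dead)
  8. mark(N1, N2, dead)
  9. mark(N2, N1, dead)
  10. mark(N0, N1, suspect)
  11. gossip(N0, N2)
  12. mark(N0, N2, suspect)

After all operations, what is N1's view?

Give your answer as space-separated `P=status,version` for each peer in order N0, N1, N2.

Op 1: N2 marks N1=dead -> (dead,v1)
Op 2: N0 marks N2=dead -> (dead,v1)
Op 3: N2 marks N1=suspect -> (suspect,v2)
Op 4: N1 marks N0=suspect -> (suspect,v1)
Op 5: N2 marks N0=alive -> (alive,v1)
Op 6: N2 marks N1=suspect -> (suspect,v3)
Op 7: N1 marks N1=dead -> (dead,v1)
Op 8: N1 marks N2=dead -> (dead,v1)
Op 9: N2 marks N1=dead -> (dead,v4)
Op 10: N0 marks N1=suspect -> (suspect,v1)
Op 11: gossip N0<->N2 -> N0.N0=(alive,v1) N0.N1=(dead,v4) N0.N2=(dead,v1) | N2.N0=(alive,v1) N2.N1=(dead,v4) N2.N2=(dead,v1)
Op 12: N0 marks N2=suspect -> (suspect,v2)

Answer: N0=suspect,1 N1=dead,1 N2=dead,1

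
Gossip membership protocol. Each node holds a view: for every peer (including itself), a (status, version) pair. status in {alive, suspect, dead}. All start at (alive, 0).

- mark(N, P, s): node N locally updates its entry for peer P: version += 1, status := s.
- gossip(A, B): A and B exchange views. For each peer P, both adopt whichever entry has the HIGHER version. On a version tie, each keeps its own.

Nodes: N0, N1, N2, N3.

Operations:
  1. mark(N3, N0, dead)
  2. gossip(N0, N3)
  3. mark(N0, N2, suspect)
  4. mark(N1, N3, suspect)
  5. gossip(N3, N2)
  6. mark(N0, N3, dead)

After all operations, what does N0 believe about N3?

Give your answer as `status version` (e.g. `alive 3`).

Op 1: N3 marks N0=dead -> (dead,v1)
Op 2: gossip N0<->N3 -> N0.N0=(dead,v1) N0.N1=(alive,v0) N0.N2=(alive,v0) N0.N3=(alive,v0) | N3.N0=(dead,v1) N3.N1=(alive,v0) N3.N2=(alive,v0) N3.N3=(alive,v0)
Op 3: N0 marks N2=suspect -> (suspect,v1)
Op 4: N1 marks N3=suspect -> (suspect,v1)
Op 5: gossip N3<->N2 -> N3.N0=(dead,v1) N3.N1=(alive,v0) N3.N2=(alive,v0) N3.N3=(alive,v0) | N2.N0=(dead,v1) N2.N1=(alive,v0) N2.N2=(alive,v0) N2.N3=(alive,v0)
Op 6: N0 marks N3=dead -> (dead,v1)

Answer: dead 1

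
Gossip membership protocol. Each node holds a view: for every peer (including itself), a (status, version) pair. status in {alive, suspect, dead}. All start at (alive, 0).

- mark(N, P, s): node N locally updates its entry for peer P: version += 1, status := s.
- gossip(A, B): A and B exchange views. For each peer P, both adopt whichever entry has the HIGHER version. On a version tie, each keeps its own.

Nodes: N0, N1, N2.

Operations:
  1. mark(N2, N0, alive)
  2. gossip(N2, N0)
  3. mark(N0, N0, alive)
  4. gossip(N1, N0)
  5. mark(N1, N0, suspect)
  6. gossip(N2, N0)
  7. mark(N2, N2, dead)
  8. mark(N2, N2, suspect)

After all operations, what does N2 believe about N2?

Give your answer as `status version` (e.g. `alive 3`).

Op 1: N2 marks N0=alive -> (alive,v1)
Op 2: gossip N2<->N0 -> N2.N0=(alive,v1) N2.N1=(alive,v0) N2.N2=(alive,v0) | N0.N0=(alive,v1) N0.N1=(alive,v0) N0.N2=(alive,v0)
Op 3: N0 marks N0=alive -> (alive,v2)
Op 4: gossip N1<->N0 -> N1.N0=(alive,v2) N1.N1=(alive,v0) N1.N2=(alive,v0) | N0.N0=(alive,v2) N0.N1=(alive,v0) N0.N2=(alive,v0)
Op 5: N1 marks N0=suspect -> (suspect,v3)
Op 6: gossip N2<->N0 -> N2.N0=(alive,v2) N2.N1=(alive,v0) N2.N2=(alive,v0) | N0.N0=(alive,v2) N0.N1=(alive,v0) N0.N2=(alive,v0)
Op 7: N2 marks N2=dead -> (dead,v1)
Op 8: N2 marks N2=suspect -> (suspect,v2)

Answer: suspect 2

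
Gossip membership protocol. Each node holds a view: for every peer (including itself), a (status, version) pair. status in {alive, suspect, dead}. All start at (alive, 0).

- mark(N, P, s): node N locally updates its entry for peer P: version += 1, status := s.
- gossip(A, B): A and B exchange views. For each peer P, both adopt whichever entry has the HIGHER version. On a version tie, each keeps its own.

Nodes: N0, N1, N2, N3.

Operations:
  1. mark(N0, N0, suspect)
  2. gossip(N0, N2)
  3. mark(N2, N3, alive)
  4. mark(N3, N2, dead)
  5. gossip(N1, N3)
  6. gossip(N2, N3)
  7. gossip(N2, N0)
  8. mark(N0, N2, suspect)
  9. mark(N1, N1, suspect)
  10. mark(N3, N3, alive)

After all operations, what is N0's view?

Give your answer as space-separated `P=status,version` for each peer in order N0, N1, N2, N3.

Answer: N0=suspect,1 N1=alive,0 N2=suspect,2 N3=alive,1

Derivation:
Op 1: N0 marks N0=suspect -> (suspect,v1)
Op 2: gossip N0<->N2 -> N0.N0=(suspect,v1) N0.N1=(alive,v0) N0.N2=(alive,v0) N0.N3=(alive,v0) | N2.N0=(suspect,v1) N2.N1=(alive,v0) N2.N2=(alive,v0) N2.N3=(alive,v0)
Op 3: N2 marks N3=alive -> (alive,v1)
Op 4: N3 marks N2=dead -> (dead,v1)
Op 5: gossip N1<->N3 -> N1.N0=(alive,v0) N1.N1=(alive,v0) N1.N2=(dead,v1) N1.N3=(alive,v0) | N3.N0=(alive,v0) N3.N1=(alive,v0) N3.N2=(dead,v1) N3.N3=(alive,v0)
Op 6: gossip N2<->N3 -> N2.N0=(suspect,v1) N2.N1=(alive,v0) N2.N2=(dead,v1) N2.N3=(alive,v1) | N3.N0=(suspect,v1) N3.N1=(alive,v0) N3.N2=(dead,v1) N3.N3=(alive,v1)
Op 7: gossip N2<->N0 -> N2.N0=(suspect,v1) N2.N1=(alive,v0) N2.N2=(dead,v1) N2.N3=(alive,v1) | N0.N0=(suspect,v1) N0.N1=(alive,v0) N0.N2=(dead,v1) N0.N3=(alive,v1)
Op 8: N0 marks N2=suspect -> (suspect,v2)
Op 9: N1 marks N1=suspect -> (suspect,v1)
Op 10: N3 marks N3=alive -> (alive,v2)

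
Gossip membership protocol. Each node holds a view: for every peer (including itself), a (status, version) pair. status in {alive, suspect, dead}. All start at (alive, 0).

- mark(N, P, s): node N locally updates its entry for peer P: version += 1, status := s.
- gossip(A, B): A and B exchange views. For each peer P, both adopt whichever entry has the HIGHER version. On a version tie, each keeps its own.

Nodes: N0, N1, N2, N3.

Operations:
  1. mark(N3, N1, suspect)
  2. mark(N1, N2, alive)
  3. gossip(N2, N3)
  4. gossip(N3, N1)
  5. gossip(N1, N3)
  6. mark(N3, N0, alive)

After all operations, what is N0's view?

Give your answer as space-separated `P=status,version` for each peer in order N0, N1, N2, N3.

Answer: N0=alive,0 N1=alive,0 N2=alive,0 N3=alive,0

Derivation:
Op 1: N3 marks N1=suspect -> (suspect,v1)
Op 2: N1 marks N2=alive -> (alive,v1)
Op 3: gossip N2<->N3 -> N2.N0=(alive,v0) N2.N1=(suspect,v1) N2.N2=(alive,v0) N2.N3=(alive,v0) | N3.N0=(alive,v0) N3.N1=(suspect,v1) N3.N2=(alive,v0) N3.N3=(alive,v0)
Op 4: gossip N3<->N1 -> N3.N0=(alive,v0) N3.N1=(suspect,v1) N3.N2=(alive,v1) N3.N3=(alive,v0) | N1.N0=(alive,v0) N1.N1=(suspect,v1) N1.N2=(alive,v1) N1.N3=(alive,v0)
Op 5: gossip N1<->N3 -> N1.N0=(alive,v0) N1.N1=(suspect,v1) N1.N2=(alive,v1) N1.N3=(alive,v0) | N3.N0=(alive,v0) N3.N1=(suspect,v1) N3.N2=(alive,v1) N3.N3=(alive,v0)
Op 6: N3 marks N0=alive -> (alive,v1)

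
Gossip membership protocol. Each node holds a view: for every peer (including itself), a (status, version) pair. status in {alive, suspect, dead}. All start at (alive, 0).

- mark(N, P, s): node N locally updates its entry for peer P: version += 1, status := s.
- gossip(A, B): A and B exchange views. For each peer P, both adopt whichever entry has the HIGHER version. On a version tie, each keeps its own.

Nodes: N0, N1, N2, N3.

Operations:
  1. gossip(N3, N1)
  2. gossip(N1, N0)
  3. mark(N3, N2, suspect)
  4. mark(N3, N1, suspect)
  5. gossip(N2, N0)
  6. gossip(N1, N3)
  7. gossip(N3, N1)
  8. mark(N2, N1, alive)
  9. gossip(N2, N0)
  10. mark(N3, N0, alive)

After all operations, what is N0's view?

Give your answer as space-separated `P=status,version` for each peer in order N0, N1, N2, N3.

Op 1: gossip N3<->N1 -> N3.N0=(alive,v0) N3.N1=(alive,v0) N3.N2=(alive,v0) N3.N3=(alive,v0) | N1.N0=(alive,v0) N1.N1=(alive,v0) N1.N2=(alive,v0) N1.N3=(alive,v0)
Op 2: gossip N1<->N0 -> N1.N0=(alive,v0) N1.N1=(alive,v0) N1.N2=(alive,v0) N1.N3=(alive,v0) | N0.N0=(alive,v0) N0.N1=(alive,v0) N0.N2=(alive,v0) N0.N3=(alive,v0)
Op 3: N3 marks N2=suspect -> (suspect,v1)
Op 4: N3 marks N1=suspect -> (suspect,v1)
Op 5: gossip N2<->N0 -> N2.N0=(alive,v0) N2.N1=(alive,v0) N2.N2=(alive,v0) N2.N3=(alive,v0) | N0.N0=(alive,v0) N0.N1=(alive,v0) N0.N2=(alive,v0) N0.N3=(alive,v0)
Op 6: gossip N1<->N3 -> N1.N0=(alive,v0) N1.N1=(suspect,v1) N1.N2=(suspect,v1) N1.N3=(alive,v0) | N3.N0=(alive,v0) N3.N1=(suspect,v1) N3.N2=(suspect,v1) N3.N3=(alive,v0)
Op 7: gossip N3<->N1 -> N3.N0=(alive,v0) N3.N1=(suspect,v1) N3.N2=(suspect,v1) N3.N3=(alive,v0) | N1.N0=(alive,v0) N1.N1=(suspect,v1) N1.N2=(suspect,v1) N1.N3=(alive,v0)
Op 8: N2 marks N1=alive -> (alive,v1)
Op 9: gossip N2<->N0 -> N2.N0=(alive,v0) N2.N1=(alive,v1) N2.N2=(alive,v0) N2.N3=(alive,v0) | N0.N0=(alive,v0) N0.N1=(alive,v1) N0.N2=(alive,v0) N0.N3=(alive,v0)
Op 10: N3 marks N0=alive -> (alive,v1)

Answer: N0=alive,0 N1=alive,1 N2=alive,0 N3=alive,0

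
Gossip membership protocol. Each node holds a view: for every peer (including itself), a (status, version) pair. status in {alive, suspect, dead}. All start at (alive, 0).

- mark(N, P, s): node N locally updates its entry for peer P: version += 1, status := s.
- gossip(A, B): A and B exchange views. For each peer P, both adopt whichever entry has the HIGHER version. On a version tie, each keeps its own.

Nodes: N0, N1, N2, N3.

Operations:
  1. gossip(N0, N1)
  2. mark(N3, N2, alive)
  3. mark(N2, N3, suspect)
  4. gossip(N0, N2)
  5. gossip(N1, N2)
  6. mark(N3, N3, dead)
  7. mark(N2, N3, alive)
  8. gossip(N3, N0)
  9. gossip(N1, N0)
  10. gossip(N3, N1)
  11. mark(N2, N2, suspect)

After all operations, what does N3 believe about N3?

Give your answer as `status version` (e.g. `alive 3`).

Op 1: gossip N0<->N1 -> N0.N0=(alive,v0) N0.N1=(alive,v0) N0.N2=(alive,v0) N0.N3=(alive,v0) | N1.N0=(alive,v0) N1.N1=(alive,v0) N1.N2=(alive,v0) N1.N3=(alive,v0)
Op 2: N3 marks N2=alive -> (alive,v1)
Op 3: N2 marks N3=suspect -> (suspect,v1)
Op 4: gossip N0<->N2 -> N0.N0=(alive,v0) N0.N1=(alive,v0) N0.N2=(alive,v0) N0.N3=(suspect,v1) | N2.N0=(alive,v0) N2.N1=(alive,v0) N2.N2=(alive,v0) N2.N3=(suspect,v1)
Op 5: gossip N1<->N2 -> N1.N0=(alive,v0) N1.N1=(alive,v0) N1.N2=(alive,v0) N1.N3=(suspect,v1) | N2.N0=(alive,v0) N2.N1=(alive,v0) N2.N2=(alive,v0) N2.N3=(suspect,v1)
Op 6: N3 marks N3=dead -> (dead,v1)
Op 7: N2 marks N3=alive -> (alive,v2)
Op 8: gossip N3<->N0 -> N3.N0=(alive,v0) N3.N1=(alive,v0) N3.N2=(alive,v1) N3.N3=(dead,v1) | N0.N0=(alive,v0) N0.N1=(alive,v0) N0.N2=(alive,v1) N0.N3=(suspect,v1)
Op 9: gossip N1<->N0 -> N1.N0=(alive,v0) N1.N1=(alive,v0) N1.N2=(alive,v1) N1.N3=(suspect,v1) | N0.N0=(alive,v0) N0.N1=(alive,v0) N0.N2=(alive,v1) N0.N3=(suspect,v1)
Op 10: gossip N3<->N1 -> N3.N0=(alive,v0) N3.N1=(alive,v0) N3.N2=(alive,v1) N3.N3=(dead,v1) | N1.N0=(alive,v0) N1.N1=(alive,v0) N1.N2=(alive,v1) N1.N3=(suspect,v1)
Op 11: N2 marks N2=suspect -> (suspect,v1)

Answer: dead 1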